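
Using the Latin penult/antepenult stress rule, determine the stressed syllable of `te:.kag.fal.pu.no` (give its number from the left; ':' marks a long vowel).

Classical Latin: stress the penult if heavy (long vowel or closed), else the antepenult.
Weights: 3 fal H, 4 pu L, 5 no L.
The penult (syllable 4, pu) is light, so stress falls on the antepenult (syllable 3, fal).
Stress on syllable 3: te:.kag.ˈfal.pu.no.

3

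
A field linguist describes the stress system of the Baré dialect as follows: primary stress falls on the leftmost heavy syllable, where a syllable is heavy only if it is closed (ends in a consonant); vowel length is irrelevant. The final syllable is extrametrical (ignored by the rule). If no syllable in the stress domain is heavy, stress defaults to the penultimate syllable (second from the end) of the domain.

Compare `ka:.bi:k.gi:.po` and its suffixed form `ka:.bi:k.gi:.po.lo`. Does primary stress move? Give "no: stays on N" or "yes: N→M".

no: stays on 2

Base `ka:.bi:k.gi:.po` (4 syllables):
  The final syllable (4, po) is extrametrical; the stress domain is syllables 1–3.
  Weights: 1 ka: L, 2 bi:k H, 3 gi: L.
  Heavy syllables in the domain: 2. The leftmost is syllable 2 (bi:k).
  → primary stress on syllable 2.
Suffixed `ka:.bi:k.gi:.po.lo` (5 syllables):
  The final syllable (5, lo) is extrametrical; the stress domain is syllables 1–4.
  Weights: 1 ka: L, 2 bi:k H, 3 gi: L, 4 po L.
  Heavy syllables in the domain: 2. The leftmost is syllable 2 (bi:k).
  → primary stress on syllable 2.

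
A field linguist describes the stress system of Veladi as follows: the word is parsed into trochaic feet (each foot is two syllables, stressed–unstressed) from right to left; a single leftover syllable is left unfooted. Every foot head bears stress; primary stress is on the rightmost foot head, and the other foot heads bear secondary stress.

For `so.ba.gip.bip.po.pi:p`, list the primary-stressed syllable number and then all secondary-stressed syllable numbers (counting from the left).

Parse right to left into trochaic (ˈσσ) feet: (ˈso.ba) (ˈgip.bip) (ˈpo.pi:p).
Foot heads (stressed positions): 1, 3, 5.
End Rule Rightmost: primary stress on the rightmost head = syllable 5.
Secondary stress on 1, 3: ˌso.ba.ˌgip.bip.ˈpo.pi:p.

primary 5, secondary 1, 3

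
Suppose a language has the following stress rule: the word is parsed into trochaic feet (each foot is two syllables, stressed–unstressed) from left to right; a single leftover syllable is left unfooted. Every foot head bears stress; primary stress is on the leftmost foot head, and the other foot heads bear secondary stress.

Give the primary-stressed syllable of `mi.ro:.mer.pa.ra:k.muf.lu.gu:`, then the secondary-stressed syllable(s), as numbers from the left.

Parse left to right into trochaic (ˈσσ) feet: (ˈmi.ro:) (ˈmer.pa) (ˈra:k.muf) (ˈlu.gu:).
Foot heads (stressed positions): 1, 3, 5, 7.
End Rule Leftmost: primary stress on the leftmost head = syllable 1.
Secondary stress on 3, 5, 7: ˈmi.ro:.ˌmer.pa.ˌra:k.muf.ˌlu.gu:.

primary 1, secondary 3, 5, 7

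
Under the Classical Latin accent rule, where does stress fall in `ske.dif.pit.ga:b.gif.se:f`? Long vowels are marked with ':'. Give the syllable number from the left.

Classical Latin: stress the penult if heavy (long vowel or closed), else the antepenult.
Weights: 4 ga:b H, 5 gif H, 6 se:f H.
The penult (syllable 5, gif) is heavy, so it takes stress.
Stress on syllable 5: ske.dif.pit.ga:b.ˈgif.se:f.

5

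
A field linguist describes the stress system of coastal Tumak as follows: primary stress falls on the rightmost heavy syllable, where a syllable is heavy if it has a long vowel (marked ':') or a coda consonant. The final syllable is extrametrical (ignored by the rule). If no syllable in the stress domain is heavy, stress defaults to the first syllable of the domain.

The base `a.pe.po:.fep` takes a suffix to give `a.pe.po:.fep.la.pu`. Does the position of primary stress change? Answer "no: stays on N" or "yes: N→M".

yes: 3→4

Base `a.pe.po:.fep` (4 syllables):
  The final syllable (4, fep) is extrametrical; the stress domain is syllables 1–3.
  Weights: 1 a L, 2 pe L, 3 po: H.
  Heavy syllables in the domain: 3. The rightmost is syllable 3 (po:).
  → primary stress on syllable 3.
Suffixed `a.pe.po:.fep.la.pu` (6 syllables):
  The final syllable (6, pu) is extrametrical; the stress domain is syllables 1–5.
  Weights: 1 a L, 2 pe L, 3 po: H, 4 fep H, 5 la L.
  Heavy syllables in the domain: 3, 4. The rightmost is syllable 4 (fep).
  → primary stress on syllable 4.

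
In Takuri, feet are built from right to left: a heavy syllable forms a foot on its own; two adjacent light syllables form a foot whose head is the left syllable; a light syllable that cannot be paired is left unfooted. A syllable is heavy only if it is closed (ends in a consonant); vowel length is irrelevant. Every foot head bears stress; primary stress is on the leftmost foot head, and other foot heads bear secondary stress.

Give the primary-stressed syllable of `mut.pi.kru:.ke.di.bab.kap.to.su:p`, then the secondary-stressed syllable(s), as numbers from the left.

primary 1, secondary 2, 4, 6, 7, 9

Weights: 1 mut H, 2 pi L, 3 kru: L, 4 ke L, 5 di L, 6 bab H, 7 kap H, 8 to L, 9 su:p H.
Parse right to left (heavy = foot alone; LL = one foot; stranded L unfooted): (ˈmut) (ˈpi.kru:) (ˈke.di) (ˈbab) (ˈkap) to (ˈsu:p).
Foot heads: 1, 2, 4, 6, 7, 9.
Primary stress on the leftmost head = syllable 1.
Secondary stress on 2, 4, 6, 7, 9: ˈmut.ˌpi.kru:.ˌke.di.ˌbab.ˌkap.to.ˌsu:p.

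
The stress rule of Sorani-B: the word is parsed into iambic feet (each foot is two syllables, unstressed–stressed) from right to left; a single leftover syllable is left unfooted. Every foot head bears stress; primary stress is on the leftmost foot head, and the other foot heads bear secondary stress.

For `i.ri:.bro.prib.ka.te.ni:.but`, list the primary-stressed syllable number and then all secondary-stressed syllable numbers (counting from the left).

primary 2, secondary 4, 6, 8

Parse right to left into iambic (σˈσ) feet: (i.ˈri:) (bro.ˈprib) (ka.ˈte) (ni:.ˈbut).
Foot heads (stressed positions): 2, 4, 6, 8.
End Rule Leftmost: primary stress on the leftmost head = syllable 2.
Secondary stress on 4, 6, 8: i.ˈri:.bro.ˌprib.ka.ˌte.ni:.ˌbut.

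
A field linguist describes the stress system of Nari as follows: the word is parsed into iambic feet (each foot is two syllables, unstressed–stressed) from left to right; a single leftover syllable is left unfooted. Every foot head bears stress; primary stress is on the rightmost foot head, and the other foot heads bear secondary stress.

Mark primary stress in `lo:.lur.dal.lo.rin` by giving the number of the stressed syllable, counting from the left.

Parse left to right into iambic (σˈσ) feet: (lo:.ˈlur) (dal.ˈlo) rin. Syllable 5 is left unfooted.
Foot heads (stressed positions): 2, 4.
End Rule Rightmost: primary stress on the rightmost head = syllable 4.
Primary stress: syllable 4 → lo:.lur.dal.ˈlo.rin.

4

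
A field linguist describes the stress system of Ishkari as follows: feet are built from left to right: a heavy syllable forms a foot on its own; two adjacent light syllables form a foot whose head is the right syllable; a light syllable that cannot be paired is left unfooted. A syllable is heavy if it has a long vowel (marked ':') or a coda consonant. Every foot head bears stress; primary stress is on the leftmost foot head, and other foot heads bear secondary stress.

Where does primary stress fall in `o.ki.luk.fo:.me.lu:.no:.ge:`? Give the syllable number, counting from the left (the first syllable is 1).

2

Weights: 1 o L, 2 ki L, 3 luk H, 4 fo: H, 5 me L, 6 lu: H, 7 no: H, 8 ge: H.
Parse left to right (heavy = foot alone; LL = one foot; stranded L unfooted): (o.ˈki) (ˈluk) (ˈfo:) me (ˈlu:) (ˈno:) (ˈge:).
Foot heads: 2, 3, 4, 6, 7, 8.
Primary stress on the leftmost head = syllable 2.
Primary stress: syllable 2 → o.ˈki.luk.fo:.me.lu:.no:.ge:.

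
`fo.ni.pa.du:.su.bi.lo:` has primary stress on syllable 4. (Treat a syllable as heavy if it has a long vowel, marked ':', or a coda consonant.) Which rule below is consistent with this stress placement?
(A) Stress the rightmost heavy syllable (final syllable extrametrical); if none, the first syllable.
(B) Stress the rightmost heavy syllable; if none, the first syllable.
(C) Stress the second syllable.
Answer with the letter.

Rule A → syllable 4 ✓.
Rule B → syllable 7 (observed: 4).
Rule C → syllable 2 (observed: 4).

A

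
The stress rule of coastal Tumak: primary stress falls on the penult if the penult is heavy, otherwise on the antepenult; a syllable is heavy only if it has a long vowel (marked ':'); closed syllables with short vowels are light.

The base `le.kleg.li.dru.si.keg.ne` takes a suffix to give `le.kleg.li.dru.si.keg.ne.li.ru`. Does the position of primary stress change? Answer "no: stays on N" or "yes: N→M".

yes: 5→7

Base `le.kleg.li.dru.si.keg.ne` (7 syllables):
  Weights: 5 si L, 6 keg L, 7 ne L.
  The penult (syllable 6, keg) is light, so stress falls on the antepenult (syllable 5, si).
  → primary stress on syllable 5.
Suffixed `le.kleg.li.dru.si.keg.ne.li.ru` (9 syllables):
  Weights: 7 ne L, 8 li L, 9 ru L.
  The penult (syllable 8, li) is light, so stress falls on the antepenult (syllable 7, ne).
  → primary stress on syllable 7.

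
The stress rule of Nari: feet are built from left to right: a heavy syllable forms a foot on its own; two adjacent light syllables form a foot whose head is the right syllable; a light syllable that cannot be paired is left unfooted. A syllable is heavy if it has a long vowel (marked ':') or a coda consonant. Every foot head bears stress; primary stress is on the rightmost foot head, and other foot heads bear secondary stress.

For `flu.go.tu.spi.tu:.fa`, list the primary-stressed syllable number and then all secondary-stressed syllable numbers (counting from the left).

primary 5, secondary 2, 4

Weights: 1 flu L, 2 go L, 3 tu L, 4 spi L, 5 tu: H, 6 fa L.
Parse left to right (heavy = foot alone; LL = one foot; stranded L unfooted): (flu.ˈgo) (tu.ˈspi) (ˈtu:) fa.
Foot heads: 2, 4, 5.
Primary stress on the rightmost head = syllable 5.
Secondary stress on 2, 4: flu.ˌgo.tu.ˌspi.ˈtu:.fa.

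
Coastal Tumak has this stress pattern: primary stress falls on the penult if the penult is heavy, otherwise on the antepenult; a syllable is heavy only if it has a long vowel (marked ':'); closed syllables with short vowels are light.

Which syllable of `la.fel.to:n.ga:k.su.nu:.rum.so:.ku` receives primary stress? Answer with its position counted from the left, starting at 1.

Weights: 7 rum L, 8 so: H, 9 ku L.
The penult (syllable 8, so:) is heavy, so it takes stress.
Primary stress: syllable 8 → la.fel.to:n.ga:k.su.nu:.rum.ˈso:.ku.

8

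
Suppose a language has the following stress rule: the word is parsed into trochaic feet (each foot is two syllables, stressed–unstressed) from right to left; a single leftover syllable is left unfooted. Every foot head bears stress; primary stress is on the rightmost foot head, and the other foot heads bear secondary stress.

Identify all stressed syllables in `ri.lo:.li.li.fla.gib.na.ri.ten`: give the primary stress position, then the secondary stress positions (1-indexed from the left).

Parse right to left into trochaic (ˈσσ) feet: ri (ˈlo:.li) (ˈli.fla) (ˈgib.na) (ˈri.ten). Syllable 1 is left unfooted.
Foot heads (stressed positions): 2, 4, 6, 8.
End Rule Rightmost: primary stress on the rightmost head = syllable 8.
Secondary stress on 2, 4, 6: ri.ˌlo:.li.ˌli.fla.ˌgib.na.ˈri.ten.

primary 8, secondary 2, 4, 6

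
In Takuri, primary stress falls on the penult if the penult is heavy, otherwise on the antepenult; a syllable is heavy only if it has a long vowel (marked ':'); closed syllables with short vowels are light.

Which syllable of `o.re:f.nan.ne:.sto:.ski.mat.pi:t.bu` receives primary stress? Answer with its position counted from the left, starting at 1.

8

Weights: 7 mat L, 8 pi:t H, 9 bu L.
The penult (syllable 8, pi:t) is heavy, so it takes stress.
Primary stress: syllable 8 → o.re:f.nan.ne:.sto:.ski.mat.ˈpi:t.bu.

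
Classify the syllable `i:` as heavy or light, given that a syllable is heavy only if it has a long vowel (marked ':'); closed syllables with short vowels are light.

heavy

`i:`: long vowel, open (no coda). Long vowel → heavy.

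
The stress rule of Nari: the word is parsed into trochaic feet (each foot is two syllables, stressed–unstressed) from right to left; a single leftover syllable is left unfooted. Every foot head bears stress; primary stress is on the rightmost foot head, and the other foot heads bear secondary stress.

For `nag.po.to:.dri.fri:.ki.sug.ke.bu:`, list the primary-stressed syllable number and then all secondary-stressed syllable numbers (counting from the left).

primary 8, secondary 2, 4, 6

Parse right to left into trochaic (ˈσσ) feet: nag (ˈpo.to:) (ˈdri.fri:) (ˈki.sug) (ˈke.bu:). Syllable 1 is left unfooted.
Foot heads (stressed positions): 2, 4, 6, 8.
End Rule Rightmost: primary stress on the rightmost head = syllable 8.
Secondary stress on 2, 4, 6: nag.ˌpo.to:.ˌdri.fri:.ˌki.sug.ˈke.bu:.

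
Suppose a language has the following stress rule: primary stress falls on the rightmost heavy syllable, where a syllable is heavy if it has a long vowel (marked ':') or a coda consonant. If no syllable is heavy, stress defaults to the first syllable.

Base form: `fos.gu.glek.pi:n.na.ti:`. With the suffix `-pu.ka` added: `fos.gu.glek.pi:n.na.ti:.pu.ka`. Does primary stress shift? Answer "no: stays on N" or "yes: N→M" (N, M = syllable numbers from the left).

Base `fos.gu.glek.pi:n.na.ti:` (6 syllables):
  Weights: 1 fos H, 2 gu L, 3 glek H, 4 pi:n H, 5 na L, 6 ti: H.
  Heavy syllables in the domain: 1, 3, 4, 6. The rightmost is syllable 6 (ti:).
  → primary stress on syllable 6.
Suffixed `fos.gu.glek.pi:n.na.ti:.pu.ka` (8 syllables):
  Weights: 1 fos H, 2 gu L, 3 glek H, 4 pi:n H, 5 na L, 6 ti: H, 7 pu L, 8 ka L.
  Heavy syllables in the domain: 1, 3, 4, 6. The rightmost is syllable 6 (ti:).
  → primary stress on syllable 6.

no: stays on 6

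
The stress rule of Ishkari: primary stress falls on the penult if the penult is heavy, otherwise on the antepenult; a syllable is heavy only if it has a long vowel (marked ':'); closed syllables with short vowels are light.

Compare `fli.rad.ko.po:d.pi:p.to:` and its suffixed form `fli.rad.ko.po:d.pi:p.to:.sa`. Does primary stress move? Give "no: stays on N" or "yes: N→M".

yes: 5→6

Base `fli.rad.ko.po:d.pi:p.to:` (6 syllables):
  Weights: 4 po:d H, 5 pi:p H, 6 to: H.
  The penult (syllable 5, pi:p) is heavy, so it takes stress.
  → primary stress on syllable 5.
Suffixed `fli.rad.ko.po:d.pi:p.to:.sa` (7 syllables):
  Weights: 5 pi:p H, 6 to: H, 7 sa L.
  The penult (syllable 6, to:) is heavy, so it takes stress.
  → primary stress on syllable 6.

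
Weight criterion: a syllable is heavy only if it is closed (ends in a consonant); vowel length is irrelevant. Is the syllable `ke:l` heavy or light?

heavy

`ke:l`: long vowel, closed (coda /l/). Closed (coda /l/) → heavy.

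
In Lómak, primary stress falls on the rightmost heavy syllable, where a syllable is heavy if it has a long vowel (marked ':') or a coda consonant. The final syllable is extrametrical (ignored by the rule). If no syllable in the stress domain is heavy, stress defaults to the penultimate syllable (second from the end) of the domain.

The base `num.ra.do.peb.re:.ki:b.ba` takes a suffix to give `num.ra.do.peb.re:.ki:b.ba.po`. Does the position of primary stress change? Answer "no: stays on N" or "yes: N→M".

no: stays on 6

Base `num.ra.do.peb.re:.ki:b.ba` (7 syllables):
  The final syllable (7, ba) is extrametrical; the stress domain is syllables 1–6.
  Weights: 1 num H, 2 ra L, 3 do L, 4 peb H, 5 re: H, 6 ki:b H.
  Heavy syllables in the domain: 1, 4, 5, 6. The rightmost is syllable 6 (ki:b).
  → primary stress on syllable 6.
Suffixed `num.ra.do.peb.re:.ki:b.ba.po` (8 syllables):
  The final syllable (8, po) is extrametrical; the stress domain is syllables 1–7.
  Weights: 1 num H, 2 ra L, 3 do L, 4 peb H, 5 re: H, 6 ki:b H, 7 ba L.
  Heavy syllables in the domain: 1, 4, 5, 6. The rightmost is syllable 6 (ki:b).
  → primary stress on syllable 6.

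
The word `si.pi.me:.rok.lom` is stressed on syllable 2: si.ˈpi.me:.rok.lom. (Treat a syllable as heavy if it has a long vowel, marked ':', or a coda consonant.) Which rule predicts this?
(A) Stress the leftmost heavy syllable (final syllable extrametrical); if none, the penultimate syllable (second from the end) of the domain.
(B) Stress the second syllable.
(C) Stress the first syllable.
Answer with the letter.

Rule A → syllable 3 (observed: 2).
Rule B → syllable 2 ✓.
Rule C → syllable 1 (observed: 2).

B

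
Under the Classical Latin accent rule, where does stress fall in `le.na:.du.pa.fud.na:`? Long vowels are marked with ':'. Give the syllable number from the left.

5

Classical Latin: stress the penult if heavy (long vowel or closed), else the antepenult.
Weights: 4 pa L, 5 fud H, 6 na: H.
The penult (syllable 5, fud) is heavy, so it takes stress.
Stress on syllable 5: le.na:.du.pa.ˈfud.na:.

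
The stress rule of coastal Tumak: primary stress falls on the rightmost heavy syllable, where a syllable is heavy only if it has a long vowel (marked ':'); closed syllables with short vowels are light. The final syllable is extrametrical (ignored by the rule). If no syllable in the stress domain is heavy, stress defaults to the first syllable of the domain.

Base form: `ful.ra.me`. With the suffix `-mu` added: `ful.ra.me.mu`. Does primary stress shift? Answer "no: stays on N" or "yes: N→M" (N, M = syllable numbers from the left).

no: stays on 1

Base `ful.ra.me` (3 syllables):
  The final syllable (3, me) is extrametrical; the stress domain is syllables 1–2.
  Weights: 1 ful L, 2 ra L.
  No heavy syllable in the domain; default to the first syllable of the domain = syllable 1.
  → primary stress on syllable 1.
Suffixed `ful.ra.me.mu` (4 syllables):
  The final syllable (4, mu) is extrametrical; the stress domain is syllables 1–3.
  Weights: 1 ful L, 2 ra L, 3 me L.
  No heavy syllable in the domain; default to the first syllable of the domain = syllable 1.
  → primary stress on syllable 1.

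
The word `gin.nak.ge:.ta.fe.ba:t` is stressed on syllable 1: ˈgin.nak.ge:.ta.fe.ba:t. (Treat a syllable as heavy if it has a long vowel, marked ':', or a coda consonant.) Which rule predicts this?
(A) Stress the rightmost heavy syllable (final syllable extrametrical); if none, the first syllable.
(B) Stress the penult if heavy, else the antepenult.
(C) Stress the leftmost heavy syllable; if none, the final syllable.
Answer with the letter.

C

Rule A → syllable 3 (observed: 1).
Rule B → syllable 4 (observed: 1).
Rule C → syllable 1 ✓.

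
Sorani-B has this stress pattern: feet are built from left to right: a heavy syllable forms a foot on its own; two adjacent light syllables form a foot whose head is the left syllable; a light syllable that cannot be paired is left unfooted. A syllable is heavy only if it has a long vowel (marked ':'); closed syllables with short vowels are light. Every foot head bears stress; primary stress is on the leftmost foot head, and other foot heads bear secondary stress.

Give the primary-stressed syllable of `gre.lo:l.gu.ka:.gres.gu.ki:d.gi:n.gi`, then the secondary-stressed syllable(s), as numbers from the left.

primary 2, secondary 4, 5, 7, 8

Weights: 1 gre L, 2 lo:l H, 3 gu L, 4 ka: H, 5 gres L, 6 gu L, 7 ki:d H, 8 gi:n H, 9 gi L.
Parse left to right (heavy = foot alone; LL = one foot; stranded L unfooted): gre (ˈlo:l) gu (ˈka:) (ˈgres.gu) (ˈki:d) (ˈgi:n) gi.
Foot heads: 2, 4, 5, 7, 8.
Primary stress on the leftmost head = syllable 2.
Secondary stress on 4, 5, 7, 8: gre.ˈlo:l.gu.ˌka:.ˌgres.gu.ˌki:d.ˌgi:n.gi.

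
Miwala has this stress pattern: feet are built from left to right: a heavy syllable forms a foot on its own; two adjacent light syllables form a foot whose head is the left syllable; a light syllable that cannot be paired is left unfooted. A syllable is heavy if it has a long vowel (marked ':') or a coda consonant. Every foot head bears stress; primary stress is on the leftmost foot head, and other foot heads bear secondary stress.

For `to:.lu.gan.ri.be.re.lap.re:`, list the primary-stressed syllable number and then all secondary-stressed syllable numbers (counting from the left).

primary 1, secondary 3, 4, 7, 8

Weights: 1 to: H, 2 lu L, 3 gan H, 4 ri L, 5 be L, 6 re L, 7 lap H, 8 re: H.
Parse left to right (heavy = foot alone; LL = one foot; stranded L unfooted): (ˈto:) lu (ˈgan) (ˈri.be) re (ˈlap) (ˈre:).
Foot heads: 1, 3, 4, 7, 8.
Primary stress on the leftmost head = syllable 1.
Secondary stress on 3, 4, 7, 8: ˈto:.lu.ˌgan.ˌri.be.re.ˌlap.ˌre:.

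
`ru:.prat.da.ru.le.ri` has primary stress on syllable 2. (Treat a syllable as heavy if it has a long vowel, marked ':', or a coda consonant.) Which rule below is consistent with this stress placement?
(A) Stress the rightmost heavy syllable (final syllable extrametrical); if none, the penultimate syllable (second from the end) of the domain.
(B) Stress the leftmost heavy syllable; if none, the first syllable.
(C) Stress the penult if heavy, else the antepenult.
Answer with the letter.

Rule A → syllable 2 ✓.
Rule B → syllable 1 (observed: 2).
Rule C → syllable 4 (observed: 2).

A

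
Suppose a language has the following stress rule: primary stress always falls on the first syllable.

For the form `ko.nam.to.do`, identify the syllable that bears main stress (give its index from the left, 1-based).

The word has 4 syllables; the first syllable is syllable 1 (ko).
Primary stress: syllable 1 → ˈko.nam.to.do.

1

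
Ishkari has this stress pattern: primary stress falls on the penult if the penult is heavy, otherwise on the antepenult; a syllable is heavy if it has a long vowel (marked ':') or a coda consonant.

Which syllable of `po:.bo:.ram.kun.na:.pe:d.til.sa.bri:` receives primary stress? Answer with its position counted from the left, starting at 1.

Weights: 7 til H, 8 sa L, 9 bri: H.
The penult (syllable 8, sa) is light, so stress falls on the antepenult (syllable 7, til).
Primary stress: syllable 7 → po:.bo:.ram.kun.na:.pe:d.ˈtil.sa.bri:.

7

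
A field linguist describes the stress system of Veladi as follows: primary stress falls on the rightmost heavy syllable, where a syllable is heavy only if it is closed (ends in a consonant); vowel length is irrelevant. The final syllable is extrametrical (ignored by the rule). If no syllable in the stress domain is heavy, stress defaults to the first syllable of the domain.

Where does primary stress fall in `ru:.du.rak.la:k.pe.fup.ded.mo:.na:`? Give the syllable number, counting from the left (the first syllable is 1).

7

The final syllable (9, na:) is extrametrical; the stress domain is syllables 1–8.
Weights: 1 ru: L, 2 du L, 3 rak H, 4 la:k H, 5 pe L, 6 fup H, 7 ded H, 8 mo: L.
Heavy syllables in the domain: 3, 4, 6, 7. The rightmost is syllable 7 (ded).
Primary stress: syllable 7 → ru:.du.rak.la:k.pe.fup.ˈded.mo:.na:.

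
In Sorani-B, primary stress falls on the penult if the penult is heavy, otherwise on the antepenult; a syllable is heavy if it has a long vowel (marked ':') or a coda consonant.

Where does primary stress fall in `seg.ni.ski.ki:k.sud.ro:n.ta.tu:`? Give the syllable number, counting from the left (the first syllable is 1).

Weights: 6 ro:n H, 7 ta L, 8 tu: H.
The penult (syllable 7, ta) is light, so stress falls on the antepenult (syllable 6, ro:n).
Primary stress: syllable 6 → seg.ni.ski.ki:k.sud.ˈro:n.ta.tu:.

6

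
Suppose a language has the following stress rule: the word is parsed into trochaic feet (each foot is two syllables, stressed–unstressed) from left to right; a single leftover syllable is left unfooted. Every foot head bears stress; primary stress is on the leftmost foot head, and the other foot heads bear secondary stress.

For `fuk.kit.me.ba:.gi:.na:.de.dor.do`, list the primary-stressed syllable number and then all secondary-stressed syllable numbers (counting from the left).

primary 1, secondary 3, 5, 7

Parse left to right into trochaic (ˈσσ) feet: (ˈfuk.kit) (ˈme.ba:) (ˈgi:.na:) (ˈde.dor) do. Syllable 9 is left unfooted.
Foot heads (stressed positions): 1, 3, 5, 7.
End Rule Leftmost: primary stress on the leftmost head = syllable 1.
Secondary stress on 3, 5, 7: ˈfuk.kit.ˌme.ba:.ˌgi:.na:.ˌde.dor.do.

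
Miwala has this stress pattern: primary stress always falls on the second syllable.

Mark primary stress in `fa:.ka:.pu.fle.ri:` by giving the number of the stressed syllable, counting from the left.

2

The word has 5 syllables; the second syllable is syllable 2 (ka:).
Primary stress: syllable 2 → fa:.ˈka:.pu.fle.ri:.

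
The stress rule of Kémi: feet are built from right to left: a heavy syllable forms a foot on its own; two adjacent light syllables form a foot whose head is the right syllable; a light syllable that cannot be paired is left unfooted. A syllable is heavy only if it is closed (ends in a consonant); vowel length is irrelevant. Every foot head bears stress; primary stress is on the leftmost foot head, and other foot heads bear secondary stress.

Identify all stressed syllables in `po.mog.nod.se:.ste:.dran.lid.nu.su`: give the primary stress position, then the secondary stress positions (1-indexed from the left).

Weights: 1 po L, 2 mog H, 3 nod H, 4 se: L, 5 ste: L, 6 dran H, 7 lid H, 8 nu L, 9 su L.
Parse right to left (heavy = foot alone; LL = one foot; stranded L unfooted): po (ˈmog) (ˈnod) (se:.ˈste:) (ˈdran) (ˈlid) (nu.ˈsu).
Foot heads: 2, 3, 5, 6, 7, 9.
Primary stress on the leftmost head = syllable 2.
Secondary stress on 3, 5, 6, 7, 9: po.ˈmog.ˌnod.se:.ˌste:.ˌdran.ˌlid.nu.ˌsu.

primary 2, secondary 3, 5, 6, 7, 9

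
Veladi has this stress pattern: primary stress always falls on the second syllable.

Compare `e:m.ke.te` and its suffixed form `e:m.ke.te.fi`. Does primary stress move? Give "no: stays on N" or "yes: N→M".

Base `e:m.ke.te` (3 syllables):
  The word has 3 syllables; the second syllable is syllable 2 (ke).
  → primary stress on syllable 2.
Suffixed `e:m.ke.te.fi` (4 syllables):
  The word has 4 syllables; the second syllable is syllable 2 (ke).
  → primary stress on syllable 2.

no: stays on 2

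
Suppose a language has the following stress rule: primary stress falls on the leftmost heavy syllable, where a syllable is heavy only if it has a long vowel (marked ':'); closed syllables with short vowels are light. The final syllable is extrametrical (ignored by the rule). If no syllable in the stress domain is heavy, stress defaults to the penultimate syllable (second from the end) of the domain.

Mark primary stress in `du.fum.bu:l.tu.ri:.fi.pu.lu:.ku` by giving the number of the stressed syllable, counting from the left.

3

The final syllable (9, ku) is extrametrical; the stress domain is syllables 1–8.
Weights: 1 du L, 2 fum L, 3 bu:l H, 4 tu L, 5 ri: H, 6 fi L, 7 pu L, 8 lu: H.
Heavy syllables in the domain: 3, 5, 8. The leftmost is syllable 3 (bu:l).
Primary stress: syllable 3 → du.fum.ˈbu:l.tu.ri:.fi.pu.lu:.ku.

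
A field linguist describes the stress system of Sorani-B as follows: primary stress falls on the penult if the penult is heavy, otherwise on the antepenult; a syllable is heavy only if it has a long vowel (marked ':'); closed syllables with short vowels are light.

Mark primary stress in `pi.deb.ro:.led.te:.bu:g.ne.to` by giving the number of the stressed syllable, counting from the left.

Weights: 6 bu:g H, 7 ne L, 8 to L.
The penult (syllable 7, ne) is light, so stress falls on the antepenult (syllable 6, bu:g).
Primary stress: syllable 6 → pi.deb.ro:.led.te:.ˈbu:g.ne.to.

6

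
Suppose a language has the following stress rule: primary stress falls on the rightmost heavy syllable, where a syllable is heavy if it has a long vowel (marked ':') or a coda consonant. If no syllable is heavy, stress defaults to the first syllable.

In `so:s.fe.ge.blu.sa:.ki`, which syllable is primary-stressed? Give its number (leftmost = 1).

5

Weights: 1 so:s H, 2 fe L, 3 ge L, 4 blu L, 5 sa: H, 6 ki L.
Heavy syllables in the domain: 1, 5. The rightmost is syllable 5 (sa:).
Primary stress: syllable 5 → so:s.fe.ge.blu.ˈsa:.ki.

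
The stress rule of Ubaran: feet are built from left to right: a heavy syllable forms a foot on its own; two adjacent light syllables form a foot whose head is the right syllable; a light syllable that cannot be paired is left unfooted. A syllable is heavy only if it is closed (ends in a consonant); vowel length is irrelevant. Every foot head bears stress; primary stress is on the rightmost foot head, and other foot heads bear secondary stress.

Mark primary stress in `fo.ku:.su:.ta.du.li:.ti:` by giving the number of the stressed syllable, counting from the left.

6

Weights: 1 fo L, 2 ku: L, 3 su: L, 4 ta L, 5 du L, 6 li: L, 7 ti: L.
Parse left to right (heavy = foot alone; LL = one foot; stranded L unfooted): (fo.ˈku:) (su:.ˈta) (du.ˈli:) ti:.
Foot heads: 2, 4, 6.
Primary stress on the rightmost head = syllable 6.
Primary stress: syllable 6 → fo.ku:.su:.ta.du.ˈli:.ti:.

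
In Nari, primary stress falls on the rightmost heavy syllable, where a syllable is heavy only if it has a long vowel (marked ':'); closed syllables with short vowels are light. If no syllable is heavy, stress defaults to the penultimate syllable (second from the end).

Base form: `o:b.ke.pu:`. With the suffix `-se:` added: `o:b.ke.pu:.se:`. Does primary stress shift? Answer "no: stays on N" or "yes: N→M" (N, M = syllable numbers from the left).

Base `o:b.ke.pu:` (3 syllables):
  Weights: 1 o:b H, 2 ke L, 3 pu: H.
  Heavy syllables in the domain: 1, 3. The rightmost is syllable 3 (pu:).
  → primary stress on syllable 3.
Suffixed `o:b.ke.pu:.se:` (4 syllables):
  Weights: 1 o:b H, 2 ke L, 3 pu: H, 4 se: H.
  Heavy syllables in the domain: 1, 3, 4. The rightmost is syllable 4 (se:).
  → primary stress on syllable 4.

yes: 3→4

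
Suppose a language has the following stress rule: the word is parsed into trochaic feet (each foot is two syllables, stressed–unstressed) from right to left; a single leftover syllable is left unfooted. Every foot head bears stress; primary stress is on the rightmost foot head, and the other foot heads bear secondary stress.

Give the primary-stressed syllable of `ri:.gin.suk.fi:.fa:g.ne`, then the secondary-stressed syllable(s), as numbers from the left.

primary 5, secondary 1, 3

Parse right to left into trochaic (ˈσσ) feet: (ˈri:.gin) (ˈsuk.fi:) (ˈfa:g.ne).
Foot heads (stressed positions): 1, 3, 5.
End Rule Rightmost: primary stress on the rightmost head = syllable 5.
Secondary stress on 1, 3: ˌri:.gin.ˌsuk.fi:.ˈfa:g.ne.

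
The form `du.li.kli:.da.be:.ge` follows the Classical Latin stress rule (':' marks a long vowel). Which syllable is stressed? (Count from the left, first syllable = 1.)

5

Classical Latin: stress the penult if heavy (long vowel or closed), else the antepenult.
Weights: 4 da L, 5 be: H, 6 ge L.
The penult (syllable 5, be:) is heavy, so it takes stress.
Stress on syllable 5: du.li.kli:.da.ˈbe:.ge.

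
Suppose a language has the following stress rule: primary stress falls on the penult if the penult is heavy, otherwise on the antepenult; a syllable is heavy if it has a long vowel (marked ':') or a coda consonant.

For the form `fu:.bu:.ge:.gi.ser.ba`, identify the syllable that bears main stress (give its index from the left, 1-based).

Weights: 4 gi L, 5 ser H, 6 ba L.
The penult (syllable 5, ser) is heavy, so it takes stress.
Primary stress: syllable 5 → fu:.bu:.ge:.gi.ˈser.ba.

5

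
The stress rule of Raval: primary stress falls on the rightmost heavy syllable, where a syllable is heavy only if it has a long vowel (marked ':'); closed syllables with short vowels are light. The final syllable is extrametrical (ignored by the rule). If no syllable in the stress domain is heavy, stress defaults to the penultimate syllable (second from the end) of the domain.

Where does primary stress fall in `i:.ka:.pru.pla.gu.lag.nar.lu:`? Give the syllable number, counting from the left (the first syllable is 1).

The final syllable (8, lu:) is extrametrical; the stress domain is syllables 1–7.
Weights: 1 i: H, 2 ka: H, 3 pru L, 4 pla L, 5 gu L, 6 lag L, 7 nar L.
Heavy syllables in the domain: 1, 2. The rightmost is syllable 2 (ka:).
Primary stress: syllable 2 → i:.ˈka:.pru.pla.gu.lag.nar.lu:.

2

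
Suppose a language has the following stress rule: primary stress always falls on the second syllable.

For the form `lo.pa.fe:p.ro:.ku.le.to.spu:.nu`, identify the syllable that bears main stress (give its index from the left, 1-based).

2

The word has 9 syllables; the second syllable is syllable 2 (pa).
Primary stress: syllable 2 → lo.ˈpa.fe:p.ro:.ku.le.to.spu:.nu.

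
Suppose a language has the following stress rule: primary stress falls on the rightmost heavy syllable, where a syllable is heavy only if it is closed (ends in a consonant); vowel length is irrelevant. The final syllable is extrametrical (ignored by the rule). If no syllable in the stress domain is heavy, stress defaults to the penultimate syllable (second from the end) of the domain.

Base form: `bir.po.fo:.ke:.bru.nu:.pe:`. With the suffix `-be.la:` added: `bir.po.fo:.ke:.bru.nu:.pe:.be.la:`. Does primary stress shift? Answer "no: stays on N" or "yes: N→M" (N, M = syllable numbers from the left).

Base `bir.po.fo:.ke:.bru.nu:.pe:` (7 syllables):
  The final syllable (7, pe:) is extrametrical; the stress domain is syllables 1–6.
  Weights: 1 bir H, 2 po L, 3 fo: L, 4 ke: L, 5 bru L, 6 nu: L.
  Heavy syllables in the domain: 1. The rightmost is syllable 1 (bir).
  → primary stress on syllable 1.
Suffixed `bir.po.fo:.ke:.bru.nu:.pe:.be.la:` (9 syllables):
  The final syllable (9, la:) is extrametrical; the stress domain is syllables 1–8.
  Weights: 1 bir H, 2 po L, 3 fo: L, 4 ke: L, 5 bru L, 6 nu: L, 7 pe: L, 8 be L.
  Heavy syllables in the domain: 1. The rightmost is syllable 1 (bir).
  → primary stress on syllable 1.

no: stays on 1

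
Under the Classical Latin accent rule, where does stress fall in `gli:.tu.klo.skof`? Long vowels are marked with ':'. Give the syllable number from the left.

Classical Latin: stress the penult if heavy (long vowel or closed), else the antepenult.
Weights: 2 tu L, 3 klo L, 4 skof H.
The penult (syllable 3, klo) is light, so stress falls on the antepenult (syllable 2, tu).
Stress on syllable 2: gli:.ˈtu.klo.skof.

2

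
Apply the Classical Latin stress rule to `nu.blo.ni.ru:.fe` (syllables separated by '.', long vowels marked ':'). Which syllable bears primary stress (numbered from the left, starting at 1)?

Classical Latin: stress the penult if heavy (long vowel or closed), else the antepenult.
Weights: 3 ni L, 4 ru: H, 5 fe L.
The penult (syllable 4, ru:) is heavy, so it takes stress.
Stress on syllable 4: nu.blo.ni.ˈru:.fe.

4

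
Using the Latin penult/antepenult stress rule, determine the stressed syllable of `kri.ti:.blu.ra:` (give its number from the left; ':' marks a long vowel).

Classical Latin: stress the penult if heavy (long vowel or closed), else the antepenult.
Weights: 2 ti: H, 3 blu L, 4 ra: H.
The penult (syllable 3, blu) is light, so stress falls on the antepenult (syllable 2, ti:).
Stress on syllable 2: kri.ˈti:.blu.ra:.

2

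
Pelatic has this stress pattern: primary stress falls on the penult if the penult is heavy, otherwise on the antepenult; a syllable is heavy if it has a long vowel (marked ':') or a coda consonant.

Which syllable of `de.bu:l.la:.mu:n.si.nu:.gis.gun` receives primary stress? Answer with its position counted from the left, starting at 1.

Weights: 6 nu: H, 7 gis H, 8 gun H.
The penult (syllable 7, gis) is heavy, so it takes stress.
Primary stress: syllable 7 → de.bu:l.la:.mu:n.si.nu:.ˈgis.gun.

7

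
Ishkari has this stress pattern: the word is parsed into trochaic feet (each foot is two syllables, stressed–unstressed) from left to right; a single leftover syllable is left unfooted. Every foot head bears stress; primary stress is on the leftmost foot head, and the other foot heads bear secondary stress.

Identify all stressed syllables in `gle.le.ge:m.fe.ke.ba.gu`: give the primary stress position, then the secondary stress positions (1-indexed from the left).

primary 1, secondary 3, 5

Parse left to right into trochaic (ˈσσ) feet: (ˈgle.le) (ˈge:m.fe) (ˈke.ba) gu. Syllable 7 is left unfooted.
Foot heads (stressed positions): 1, 3, 5.
End Rule Leftmost: primary stress on the leftmost head = syllable 1.
Secondary stress on 3, 5: ˈgle.le.ˌge:m.fe.ˌke.ba.gu.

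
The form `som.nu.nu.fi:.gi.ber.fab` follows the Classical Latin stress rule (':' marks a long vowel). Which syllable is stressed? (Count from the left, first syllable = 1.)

Classical Latin: stress the penult if heavy (long vowel or closed), else the antepenult.
Weights: 5 gi L, 6 ber H, 7 fab H.
The penult (syllable 6, ber) is heavy, so it takes stress.
Stress on syllable 6: som.nu.nu.fi:.gi.ˈber.fab.

6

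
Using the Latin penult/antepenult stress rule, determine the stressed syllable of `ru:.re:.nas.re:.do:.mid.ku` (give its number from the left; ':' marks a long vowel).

Classical Latin: stress the penult if heavy (long vowel or closed), else the antepenult.
Weights: 5 do: H, 6 mid H, 7 ku L.
The penult (syllable 6, mid) is heavy, so it takes stress.
Stress on syllable 6: ru:.re:.nas.re:.do:.ˈmid.ku.

6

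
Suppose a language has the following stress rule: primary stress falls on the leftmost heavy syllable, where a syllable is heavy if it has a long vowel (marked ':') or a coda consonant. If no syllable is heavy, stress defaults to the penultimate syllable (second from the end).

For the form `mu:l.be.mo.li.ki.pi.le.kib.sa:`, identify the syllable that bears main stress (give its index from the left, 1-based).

1

Weights: 1 mu:l H, 2 be L, 3 mo L, 4 li L, 5 ki L, 6 pi L, 7 le L, 8 kib H, 9 sa: H.
Heavy syllables in the domain: 1, 8, 9. The leftmost is syllable 1 (mu:l).
Primary stress: syllable 1 → ˈmu:l.be.mo.li.ki.pi.le.kib.sa:.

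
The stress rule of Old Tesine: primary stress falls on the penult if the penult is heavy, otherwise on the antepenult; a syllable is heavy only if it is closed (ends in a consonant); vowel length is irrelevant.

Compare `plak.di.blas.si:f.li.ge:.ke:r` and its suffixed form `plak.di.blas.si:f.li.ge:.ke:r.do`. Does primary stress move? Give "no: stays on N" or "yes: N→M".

yes: 5→7

Base `plak.di.blas.si:f.li.ge:.ke:r` (7 syllables):
  Weights: 5 li L, 6 ge: L, 7 ke:r H.
  The penult (syllable 6, ge:) is light, so stress falls on the antepenult (syllable 5, li).
  → primary stress on syllable 5.
Suffixed `plak.di.blas.si:f.li.ge:.ke:r.do` (8 syllables):
  Weights: 6 ge: L, 7 ke:r H, 8 do L.
  The penult (syllable 7, ke:r) is heavy, so it takes stress.
  → primary stress on syllable 7.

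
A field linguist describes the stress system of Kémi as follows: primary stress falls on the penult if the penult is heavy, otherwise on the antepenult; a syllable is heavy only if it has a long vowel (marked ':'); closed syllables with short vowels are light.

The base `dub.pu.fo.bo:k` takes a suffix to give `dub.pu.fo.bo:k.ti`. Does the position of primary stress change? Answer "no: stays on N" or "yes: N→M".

Base `dub.pu.fo.bo:k` (4 syllables):
  Weights: 2 pu L, 3 fo L, 4 bo:k H.
  The penult (syllable 3, fo) is light, so stress falls on the antepenult (syllable 2, pu).
  → primary stress on syllable 2.
Suffixed `dub.pu.fo.bo:k.ti` (5 syllables):
  Weights: 3 fo L, 4 bo:k H, 5 ti L.
  The penult (syllable 4, bo:k) is heavy, so it takes stress.
  → primary stress on syllable 4.

yes: 2→4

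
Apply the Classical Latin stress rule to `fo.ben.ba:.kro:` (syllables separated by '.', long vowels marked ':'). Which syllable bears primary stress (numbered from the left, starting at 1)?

Classical Latin: stress the penult if heavy (long vowel or closed), else the antepenult.
Weights: 2 ben H, 3 ba: H, 4 kro: H.
The penult (syllable 3, ba:) is heavy, so it takes stress.
Stress on syllable 3: fo.ben.ˈba:.kro:.

3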